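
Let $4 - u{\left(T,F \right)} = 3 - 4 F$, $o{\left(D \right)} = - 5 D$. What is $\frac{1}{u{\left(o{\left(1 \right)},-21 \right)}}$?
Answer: $- \frac{1}{83} \approx -0.012048$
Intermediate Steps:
$u{\left(T,F \right)} = 1 + 4 F$ ($u{\left(T,F \right)} = 4 - \left(3 - 4 F\right) = 4 + \left(-3 + 4 F\right) = 1 + 4 F$)
$\frac{1}{u{\left(o{\left(1 \right)},-21 \right)}} = \frac{1}{1 + 4 \left(-21\right)} = \frac{1}{1 - 84} = \frac{1}{-83} = - \frac{1}{83}$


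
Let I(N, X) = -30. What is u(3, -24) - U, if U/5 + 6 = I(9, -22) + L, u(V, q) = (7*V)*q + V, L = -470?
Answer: 2029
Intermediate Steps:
u(V, q) = V + 7*V*q (u(V, q) = 7*V*q + V = V + 7*V*q)
U = -2530 (U = -30 + 5*(-30 - 470) = -30 + 5*(-500) = -30 - 2500 = -2530)
u(3, -24) - U = 3*(1 + 7*(-24)) - 1*(-2530) = 3*(1 - 168) + 2530 = 3*(-167) + 2530 = -501 + 2530 = 2029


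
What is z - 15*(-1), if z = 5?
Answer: 20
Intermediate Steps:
z - 15*(-1) = 5 - 15*(-1) = 5 + 15 = 20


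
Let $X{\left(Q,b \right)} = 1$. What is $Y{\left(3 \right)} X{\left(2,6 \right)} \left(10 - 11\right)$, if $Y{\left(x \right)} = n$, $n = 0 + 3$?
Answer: $-3$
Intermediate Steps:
$n = 3$
$Y{\left(x \right)} = 3$
$Y{\left(3 \right)} X{\left(2,6 \right)} \left(10 - 11\right) = 3 \cdot 1 \left(10 - 11\right) = 3 \cdot 1 \left(-1\right) = 3 \left(-1\right) = -3$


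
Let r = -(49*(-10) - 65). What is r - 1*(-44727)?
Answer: 45282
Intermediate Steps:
r = 555 (r = -(-490 - 65) = -1*(-555) = 555)
r - 1*(-44727) = 555 - 1*(-44727) = 555 + 44727 = 45282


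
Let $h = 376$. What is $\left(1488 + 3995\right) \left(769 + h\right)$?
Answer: $6278035$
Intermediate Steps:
$\left(1488 + 3995\right) \left(769 + h\right) = \left(1488 + 3995\right) \left(769 + 376\right) = 5483 \cdot 1145 = 6278035$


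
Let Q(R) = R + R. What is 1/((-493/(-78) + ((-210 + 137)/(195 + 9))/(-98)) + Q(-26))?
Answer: -86632/3956989 ≈ -0.021893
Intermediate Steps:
Q(R) = 2*R
1/((-493/(-78) + ((-210 + 137)/(195 + 9))/(-98)) + Q(-26)) = 1/((-493/(-78) + ((-210 + 137)/(195 + 9))/(-98)) + 2*(-26)) = 1/((-493*(-1/78) - 73/204*(-1/98)) - 52) = 1/((493/78 - 73*1/204*(-1/98)) - 52) = 1/((493/78 - 73/204*(-1/98)) - 52) = 1/((493/78 + 73/19992) - 52) = 1/(547875/86632 - 52) = 1/(-3956989/86632) = -86632/3956989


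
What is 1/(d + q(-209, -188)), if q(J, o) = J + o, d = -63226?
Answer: -1/63623 ≈ -1.5718e-5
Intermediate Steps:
1/(d + q(-209, -188)) = 1/(-63226 + (-209 - 188)) = 1/(-63226 - 397) = 1/(-63623) = -1/63623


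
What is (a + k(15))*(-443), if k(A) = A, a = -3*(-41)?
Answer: -61134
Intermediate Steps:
a = 123
(a + k(15))*(-443) = (123 + 15)*(-443) = 138*(-443) = -61134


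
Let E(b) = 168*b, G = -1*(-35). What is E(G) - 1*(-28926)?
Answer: 34806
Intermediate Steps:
G = 35
E(G) - 1*(-28926) = 168*35 - 1*(-28926) = 5880 + 28926 = 34806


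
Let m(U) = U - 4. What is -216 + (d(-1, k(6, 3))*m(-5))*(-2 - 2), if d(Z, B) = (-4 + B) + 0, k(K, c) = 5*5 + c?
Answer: 648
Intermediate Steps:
k(K, c) = 25 + c
d(Z, B) = -4 + B
m(U) = -4 + U
-216 + (d(-1, k(6, 3))*m(-5))*(-2 - 2) = -216 + ((-4 + (25 + 3))*(-4 - 5))*(-2 - 2) = -216 + ((-4 + 28)*(-9))*(-4) = -216 + (24*(-9))*(-4) = -216 - 216*(-4) = -216 + 864 = 648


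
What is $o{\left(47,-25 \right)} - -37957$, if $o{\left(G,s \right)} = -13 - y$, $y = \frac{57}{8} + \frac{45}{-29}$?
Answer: $\frac{8801715}{232} \approx 37938.0$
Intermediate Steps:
$y = \frac{1293}{232}$ ($y = 57 \cdot \frac{1}{8} + 45 \left(- \frac{1}{29}\right) = \frac{57}{8} - \frac{45}{29} = \frac{1293}{232} \approx 5.5733$)
$o{\left(G,s \right)} = - \frac{4309}{232}$ ($o{\left(G,s \right)} = -13 - \frac{1293}{232} = - \frac{4309}{232}$)
$o{\left(47,-25 \right)} - -37957 = - \frac{4309}{232} - -37957 = - \frac{4309}{232} + 37957 = \frac{8801715}{232}$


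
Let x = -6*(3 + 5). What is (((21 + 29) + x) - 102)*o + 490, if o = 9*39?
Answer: -34610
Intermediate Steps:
x = -48 (x = -6*8 = -48)
o = 351
(((21 + 29) + x) - 102)*o + 490 = (((21 + 29) - 48) - 102)*351 + 490 = ((50 - 48) - 102)*351 + 490 = (2 - 102)*351 + 490 = -100*351 + 490 = -35100 + 490 = -34610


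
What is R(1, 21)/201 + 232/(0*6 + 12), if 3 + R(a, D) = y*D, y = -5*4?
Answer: 3463/201 ≈ 17.229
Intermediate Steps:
y = -20
R(a, D) = -3 - 20*D
R(1, 21)/201 + 232/(0*6 + 12) = (-3 - 20*21)/201 + 232/(0*6 + 12) = (-3 - 420)*(1/201) + 232/(0 + 12) = -423*1/201 + 232/12 = -141/67 + 232*(1/12) = -141/67 + 58/3 = 3463/201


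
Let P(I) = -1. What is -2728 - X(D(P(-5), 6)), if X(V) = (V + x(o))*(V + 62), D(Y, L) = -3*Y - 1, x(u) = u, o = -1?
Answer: -2792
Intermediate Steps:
D(Y, L) = -1 - 3*Y
X(V) = (-1 + V)*(62 + V) (X(V) = (V - 1)*(V + 62) = (-1 + V)*(62 + V))
-2728 - X(D(P(-5), 6)) = -2728 - (-62 + (-1 - 3*(-1))² + 61*(-1 - 3*(-1))) = -2728 - (-62 + (-1 + 3)² + 61*(-1 + 3)) = -2728 - (-62 + 2² + 61*2) = -2728 - (-62 + 4 + 122) = -2728 - 1*64 = -2728 - 64 = -2792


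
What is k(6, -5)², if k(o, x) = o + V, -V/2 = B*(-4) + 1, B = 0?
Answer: 16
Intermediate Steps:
V = -2 (V = -2*(0*(-4) + 1) = -2*(0 + 1) = -2*1 = -2)
k(o, x) = -2 + o (k(o, x) = o - 2 = -2 + o)
k(6, -5)² = (-2 + 6)² = 4² = 16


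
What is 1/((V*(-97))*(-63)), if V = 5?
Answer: 1/30555 ≈ 3.2728e-5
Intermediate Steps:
1/((V*(-97))*(-63)) = 1/((5*(-97))*(-63)) = 1/(-485*(-63)) = 1/30555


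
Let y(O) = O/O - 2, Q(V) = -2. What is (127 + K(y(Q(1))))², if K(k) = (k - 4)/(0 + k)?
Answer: 17424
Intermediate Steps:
y(O) = -1 (y(O) = 1 - 2 = -1)
K(k) = (-4 + k)/k
(127 + K(y(Q(1))))² = (127 + (-4 - 1)/(-1))² = (127 - 1*(-5))² = (127 + 5)² = 132² = 17424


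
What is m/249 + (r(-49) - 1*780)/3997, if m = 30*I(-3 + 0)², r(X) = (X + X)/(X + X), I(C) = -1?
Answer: -24687/331751 ≈ -0.074414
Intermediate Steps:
r(X) = 1 (r(X) = (2*X)/((2*X)) = (2*X)*(1/(2*X)) = 1)
m = 30 (m = 30*(-1)² = 30*1 = 30)
m/249 + (r(-49) - 1*780)/3997 = 30/249 + (1 - 1*780)/3997 = 30*(1/249) + (1 - 780)*(1/3997) = 10/83 - 779*1/3997 = 10/83 - 779/3997 = -24687/331751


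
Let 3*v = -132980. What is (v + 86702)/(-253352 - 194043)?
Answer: -127126/1342185 ≈ -0.094716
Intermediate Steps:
v = -132980/3 (v = (⅓)*(-132980) = -132980/3 ≈ -44327.)
(v + 86702)/(-253352 - 194043) = (-132980/3 + 86702)/(-253352 - 194043) = (127126/3)/(-447395) = (127126/3)*(-1/447395) = -127126/1342185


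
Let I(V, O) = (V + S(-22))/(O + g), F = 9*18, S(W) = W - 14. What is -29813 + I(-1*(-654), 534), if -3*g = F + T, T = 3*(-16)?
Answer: -7393315/248 ≈ -29812.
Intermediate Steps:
S(W) = -14 + W
T = -48
F = 162
g = -38 (g = -(162 - 48)/3 = -⅓*114 = -38)
I(V, O) = (-36 + V)/(-38 + O) (I(V, O) = (V + (-14 - 22))/(O - 38) = (V - 36)/(-38 + O) = (-36 + V)/(-38 + O))
-29813 + I(-1*(-654), 534) = -29813 + (-36 - 1*(-654))/(-38 + 534) = -29813 + (-36 + 654)/496 = -29813 + (1/496)*618 = -29813 + 309/248 = -7393315/248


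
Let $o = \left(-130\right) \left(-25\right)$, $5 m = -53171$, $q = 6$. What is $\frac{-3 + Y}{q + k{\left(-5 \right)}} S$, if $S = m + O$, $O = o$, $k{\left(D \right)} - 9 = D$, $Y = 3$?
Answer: $0$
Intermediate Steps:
$k{\left(D \right)} = 9 + D$
$m = - \frac{53171}{5}$ ($m = \frac{1}{5} \left(-53171\right) = - \frac{53171}{5} \approx -10634.0$)
$o = 3250$
$O = 3250$
$S = - \frac{36921}{5}$ ($S = - \frac{53171}{5} + 3250 = - \frac{36921}{5} \approx -7384.2$)
$\frac{-3 + Y}{q + k{\left(-5 \right)}} S = \frac{-3 + 3}{6 + \left(9 - 5\right)} \left(- \frac{36921}{5}\right) = \frac{0}{6 + 4} \left(- \frac{36921}{5}\right) = \frac{0}{10} \left(- \frac{36921}{5}\right) = 0 \cdot \frac{1}{10} \left(- \frac{36921}{5}\right) = 0 \left(- \frac{36921}{5}\right) = 0$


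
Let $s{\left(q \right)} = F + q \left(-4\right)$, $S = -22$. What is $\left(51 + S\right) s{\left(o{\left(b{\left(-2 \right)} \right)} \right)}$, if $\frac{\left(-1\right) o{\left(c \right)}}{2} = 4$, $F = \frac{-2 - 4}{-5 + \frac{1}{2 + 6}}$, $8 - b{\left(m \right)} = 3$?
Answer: $\frac{12528}{13} \approx 963.69$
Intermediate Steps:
$b{\left(m \right)} = 5$ ($b{\left(m \right)} = 8 - 3 = 5$)
$F = \frac{16}{13}$ ($F = - \frac{6}{-5 + \frac{1}{8}} = - \frac{6}{- \frac{39}{8}} = \left(-6\right) \left(- \frac{8}{39}\right) = \frac{16}{13} \approx 1.2308$)
$o{\left(c \right)} = -8$ ($o{\left(c \right)} = \left(-2\right) 4 = -8$)
$s{\left(q \right)} = \frac{16}{13} - 4 q$ ($s{\left(q \right)} = \frac{16}{13} + q \left(-4\right) = \frac{16}{13} - 4 q$)
$\left(51 + S\right) s{\left(o{\left(b{\left(-2 \right)} \right)} \right)} = \left(51 - 22\right) \left(\frac{16}{13} - -32\right) = 29 \left(\frac{16}{13} + 32\right) = 29 \cdot \frac{432}{13} = \frac{12528}{13}$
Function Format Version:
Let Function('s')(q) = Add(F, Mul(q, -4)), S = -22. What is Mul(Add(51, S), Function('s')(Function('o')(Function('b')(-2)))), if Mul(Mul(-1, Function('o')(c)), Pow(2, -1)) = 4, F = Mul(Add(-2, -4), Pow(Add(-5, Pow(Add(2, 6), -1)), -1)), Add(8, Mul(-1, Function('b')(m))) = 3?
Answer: Rational(12528, 13) ≈ 963.69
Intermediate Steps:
Function('b')(m) = 5 (Function('b')(m) = Add(8, Mul(-1, 3)) = Add(8, -3) = 5)
F = Rational(16, 13) (F = Mul(-6, Pow(Add(-5, Pow(8, -1)), -1)) = Mul(-6, Pow(Add(-5, Rational(1, 8)), -1)) = Mul(-6, Pow(Rational(-39, 8), -1)) = Mul(-6, Rational(-8, 39)) = Rational(16, 13) ≈ 1.2308)
Function('o')(c) = -8 (Function('o')(c) = Mul(-2, 4) = -8)
Function('s')(q) = Add(Rational(16, 13), Mul(-4, q)) (Function('s')(q) = Add(Rational(16, 13), Mul(q, -4)) = Add(Rational(16, 13), Mul(-4, q)))
Mul(Add(51, S), Function('s')(Function('o')(Function('b')(-2)))) = Mul(Add(51, -22), Add(Rational(16, 13), Mul(-4, -8))) = Mul(29, Add(Rational(16, 13), 32)) = Mul(29, Rational(432, 13)) = Rational(12528, 13)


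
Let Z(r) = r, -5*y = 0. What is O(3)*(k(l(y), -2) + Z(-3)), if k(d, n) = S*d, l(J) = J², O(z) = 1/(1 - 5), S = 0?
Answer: ¾ ≈ 0.75000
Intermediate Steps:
y = 0 (y = -⅕*0 = 0)
O(z) = -¼ (O(z) = 1/(-4) = -¼)
k(d, n) = 0 (k(d, n) = 0*d = 0)
O(3)*(k(l(y), -2) + Z(-3)) = -(0 - 3)/4 = -¼*(-3) = ¾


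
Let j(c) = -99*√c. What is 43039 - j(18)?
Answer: 43039 + 297*√2 ≈ 43459.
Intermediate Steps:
43039 - j(18) = 43039 - (-99)*√18 = 43039 - (-99)*3*√2 = 43039 - (-297)*√2 = 43039 + 297*√2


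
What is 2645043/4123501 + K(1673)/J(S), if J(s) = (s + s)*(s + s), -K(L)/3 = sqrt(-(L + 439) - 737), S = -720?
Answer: 2645043/4123501 - I*sqrt(2849)/691200 ≈ 0.64146 - 7.7222e-5*I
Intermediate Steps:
K(L) = -3*sqrt(-1176 - L) (K(L) = -3*sqrt(-(L + 439) - 737) = -3*sqrt(-(439 + L) - 737) = -3*sqrt((-439 - L) - 737) = -3*sqrt(-1176 - L))
J(s) = 4*s**2 (J(s) = (2*s)*(2*s) = 4*s**2)
2645043/4123501 + K(1673)/J(S) = 2645043/4123501 + (-3*sqrt(-1176 - 1*1673))/((4*(-720)**2)) = 2645043*(1/4123501) + (-3*sqrt(-1176 - 1673))/((4*518400)) = 2645043/4123501 - 3*I*sqrt(2849)/2073600 = 2645043/4123501 - 3*I*sqrt(2849)*(1/2073600) = 2645043/4123501 - I*sqrt(2849)/691200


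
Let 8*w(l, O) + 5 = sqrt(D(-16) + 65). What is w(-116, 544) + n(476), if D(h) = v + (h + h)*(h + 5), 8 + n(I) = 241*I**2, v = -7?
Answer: 436838459/8 + sqrt(410)/8 ≈ 5.4605e+7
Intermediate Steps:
n(I) = -8 + 241*I**2
D(h) = -7 + 2*h*(5 + h) (D(h) = -7 + (h + h)*(h + 5) = -7 + (2*h)*(5 + h) = -7 + 2*h*(5 + h))
w(l, O) = -5/8 + sqrt(410)/8 (w(l, O) = -5/8 + sqrt((-7 + 2*(-16)**2 + 10*(-16)) + 65)/8 = -5/8 + sqrt((-7 + 2*256 - 160) + 65)/8 = -5/8 + sqrt((-7 + 512 - 160) + 65)/8 = -5/8 + sqrt(345 + 65)/8 = -5/8 + sqrt(410)/8)
w(-116, 544) + n(476) = (-5/8 + sqrt(410)/8) + (-8 + 241*476**2) = (-5/8 + sqrt(410)/8) + (-8 + 241*226576) = (-5/8 + sqrt(410)/8) + (-8 + 54604816) = (-5/8 + sqrt(410)/8) + 54604808 = 436838459/8 + sqrt(410)/8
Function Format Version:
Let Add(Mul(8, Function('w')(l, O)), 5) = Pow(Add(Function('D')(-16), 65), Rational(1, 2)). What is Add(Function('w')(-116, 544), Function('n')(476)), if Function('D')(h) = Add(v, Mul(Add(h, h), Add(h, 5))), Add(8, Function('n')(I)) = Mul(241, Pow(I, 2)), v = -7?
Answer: Add(Rational(436838459, 8), Mul(Rational(1, 8), Pow(410, Rational(1, 2)))) ≈ 5.4605e+7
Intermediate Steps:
Function('n')(I) = Add(-8, Mul(241, Pow(I, 2)))
Function('D')(h) = Add(-7, Mul(2, h, Add(5, h))) (Function('D')(h) = Add(-7, Mul(Add(h, h), Add(h, 5))) = Add(-7, Mul(Mul(2, h), Add(5, h))) = Add(-7, Mul(2, h, Add(5, h))))
Function('w')(l, O) = Add(Rational(-5, 8), Mul(Rational(1, 8), Pow(410, Rational(1, 2)))) (Function('w')(l, O) = Add(Rational(-5, 8), Mul(Rational(1, 8), Pow(Add(Add(-7, Mul(2, Pow(-16, 2)), Mul(10, -16)), 65), Rational(1, 2)))) = Add(Rational(-5, 8), Mul(Rational(1, 8), Pow(Add(Add(-7, Mul(2, 256), -160), 65), Rational(1, 2)))) = Add(Rational(-5, 8), Mul(Rational(1, 8), Pow(Add(Add(-7, 512, -160), 65), Rational(1, 2)))) = Add(Rational(-5, 8), Mul(Rational(1, 8), Pow(Add(345, 65), Rational(1, 2)))) = Add(Rational(-5, 8), Mul(Rational(1, 8), Pow(410, Rational(1, 2)))))
Add(Function('w')(-116, 544), Function('n')(476)) = Add(Add(Rational(-5, 8), Mul(Rational(1, 8), Pow(410, Rational(1, 2)))), Add(-8, Mul(241, Pow(476, 2)))) = Add(Add(Rational(-5, 8), Mul(Rational(1, 8), Pow(410, Rational(1, 2)))), Add(-8, Mul(241, 226576))) = Add(Add(Rational(-5, 8), Mul(Rational(1, 8), Pow(410, Rational(1, 2)))), Add(-8, 54604816)) = Add(Add(Rational(-5, 8), Mul(Rational(1, 8), Pow(410, Rational(1, 2)))), 54604808) = Add(Rational(436838459, 8), Mul(Rational(1, 8), Pow(410, Rational(1, 2))))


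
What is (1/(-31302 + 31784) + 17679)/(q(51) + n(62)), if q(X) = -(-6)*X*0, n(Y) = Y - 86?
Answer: -8521279/11568 ≈ -736.63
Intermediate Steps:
n(Y) = -86 + Y
q(X) = 0 (q(X) = (6*X)*0 = 0)
(1/(-31302 + 31784) + 17679)/(q(51) + n(62)) = (1/(-31302 + 31784) + 17679)/(0 + (-86 + 62)) = (1/482 + 17679)/(0 - 24) = (1/482 + 17679)/(-24) = (8521279/482)*(-1/24) = -8521279/11568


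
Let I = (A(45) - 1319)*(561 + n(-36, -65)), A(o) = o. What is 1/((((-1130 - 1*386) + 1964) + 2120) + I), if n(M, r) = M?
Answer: -1/666282 ≈ -1.5009e-6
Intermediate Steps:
I = -668850 (I = (45 - 1319)*(561 - 36) = -1274*525 = -668850)
1/((((-1130 - 1*386) + 1964) + 2120) + I) = 1/((((-1130 - 1*386) + 1964) + 2120) - 668850) = 1/((((-1130 - 386) + 1964) + 2120) - 668850) = 1/(((-1516 + 1964) + 2120) - 668850) = 1/((448 + 2120) - 668850) = 1/(2568 - 668850) = 1/(-666282) = -1/666282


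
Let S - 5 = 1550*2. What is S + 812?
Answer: 3917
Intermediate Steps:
S = 3105 (S = 5 + 1550*2 = 5 + 3100 = 3105)
S + 812 = 3105 + 812 = 3917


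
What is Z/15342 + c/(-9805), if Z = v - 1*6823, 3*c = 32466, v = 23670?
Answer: -846289/150428310 ≈ -0.0056259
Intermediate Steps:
c = 10822 (c = (⅓)*32466 = 10822)
Z = 16847 (Z = 23670 - 1*6823 = 23670 - 6823 = 16847)
Z/15342 + c/(-9805) = 16847/15342 + 10822/(-9805) = 16847*(1/15342) + 10822*(-1/9805) = 16847/15342 - 10822/9805 = -846289/150428310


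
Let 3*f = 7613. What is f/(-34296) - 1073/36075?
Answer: -3468809/33438600 ≈ -0.10374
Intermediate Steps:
f = 7613/3 (f = (1/3)*7613 = 7613/3 ≈ 2537.7)
f/(-34296) - 1073/36075 = (7613/3)/(-34296) - 1073/36075 = (7613/3)*(-1/34296) - 1073*1/36075 = -7613/102888 - 29/975 = -3468809/33438600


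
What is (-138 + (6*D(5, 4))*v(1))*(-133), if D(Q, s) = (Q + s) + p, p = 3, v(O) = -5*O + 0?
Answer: 66234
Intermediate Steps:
v(O) = -5*O
D(Q, s) = 3 + Q + s (D(Q, s) = (Q + s) + 3 = 3 + Q + s)
(-138 + (6*D(5, 4))*v(1))*(-133) = (-138 + (6*(3 + 5 + 4))*(-5*1))*(-133) = (-138 + (6*12)*(-5))*(-133) = (-138 + 72*(-5))*(-133) = (-138 - 360)*(-133) = -498*(-133) = 66234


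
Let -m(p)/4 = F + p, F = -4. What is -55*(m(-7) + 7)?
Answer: -2805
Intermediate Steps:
m(p) = 16 - 4*p (m(p) = -4*(-4 + p) = 16 - 4*p)
-55*(m(-7) + 7) = -55*((16 - 4*(-7)) + 7) = -55*((16 + 28) + 7) = -55*(44 + 7) = -55*51 = -2805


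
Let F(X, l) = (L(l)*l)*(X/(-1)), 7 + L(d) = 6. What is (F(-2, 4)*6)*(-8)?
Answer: 384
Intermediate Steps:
L(d) = -1 (L(d) = -7 + 6 = -1)
F(X, l) = X*l (F(X, l) = (-l)*(X/(-1)) = (-l)*(X*(-1)) = (-l)*(-X) = X*l)
(F(-2, 4)*6)*(-8) = (-2*4*6)*(-8) = -8*6*(-8) = -48*(-8) = 384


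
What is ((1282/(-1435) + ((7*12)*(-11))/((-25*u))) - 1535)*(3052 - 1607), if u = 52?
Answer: -41383111662/18655 ≈ -2.2183e+6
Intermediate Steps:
((1282/(-1435) + ((7*12)*(-11))/((-25*u))) - 1535)*(3052 - 1607) = ((1282/(-1435) + ((7*12)*(-11))/((-25*52))) - 1535)*(3052 - 1607) = ((1282*(-1/1435) + (84*(-11))/(-1300)) - 1535)*1445 = ((-1282/1435 - 924*(-1/1300)) - 1535)*1445 = ((-1282/1435 + 231/325) - 1535)*1445 = (-17033/93275 - 1535)*1445 = -143194158/93275*1445 = -41383111662/18655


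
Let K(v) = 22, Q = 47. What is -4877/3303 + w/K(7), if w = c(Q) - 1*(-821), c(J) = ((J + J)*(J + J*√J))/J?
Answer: 2914951/72666 + 47*√47/11 ≈ 69.407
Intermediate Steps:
c(J) = 2*J + 2*J^(3/2) (c(J) = ((2*J)*(J + J^(3/2)))/J = (2*J*(J + J^(3/2)))/J = 2*J + 2*J^(3/2))
w = 915 + 94*√47 (w = (2*47 + 2*47^(3/2)) - 1*(-821) = (94 + 2*(47*√47)) + 821 = (94 + 94*√47) + 821 = 915 + 94*√47 ≈ 1559.4)
-4877/3303 + w/K(7) = -4877/3303 + (915 + 94*√47)/22 = -4877*1/3303 + (915 + 94*√47)*(1/22) = -4877/3303 + (915/22 + 47*√47/11) = 2914951/72666 + 47*√47/11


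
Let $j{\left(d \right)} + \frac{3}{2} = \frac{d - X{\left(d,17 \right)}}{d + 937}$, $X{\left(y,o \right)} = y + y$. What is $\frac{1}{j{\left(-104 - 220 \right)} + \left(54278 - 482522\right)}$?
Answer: $- \frac{1226}{525028335} \approx -2.3351 \cdot 10^{-6}$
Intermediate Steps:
$X{\left(y,o \right)} = 2 y$
$j{\left(d \right)} = - \frac{3}{2} - \frac{d}{937 + d}$ ($j{\left(d \right)} = - \frac{3}{2} + \frac{d - 2 d}{d + 937} = - \frac{3}{2} + \frac{d - 2 d}{937 + d} = - \frac{3}{2} + \frac{\left(-1\right) d}{937 + d} = - \frac{3}{2} - \frac{d}{937 + d}$)
$\frac{1}{j{\left(-104 - 220 \right)} + \left(54278 - 482522\right)} = \frac{1}{\frac{-2811 - 5 \left(-104 - 220\right)}{2 \left(937 - 324\right)} + \left(54278 - 482522\right)} = \frac{1}{\frac{-2811 - -1620}{2 \left(937 - 324\right)} + \left(54278 - 482522\right)} = \frac{1}{\frac{-2811 + 1620}{2 \cdot 613} - 428244} = \frac{1}{\frac{1}{2} \cdot \frac{1}{613} \left(-1191\right) - 428244} = \frac{1}{- \frac{1191}{1226} - 428244} = \frac{1}{- \frac{525028335}{1226}} = - \frac{1226}{525028335}$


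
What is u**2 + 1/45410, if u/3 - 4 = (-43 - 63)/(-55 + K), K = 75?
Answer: 6906871/454100 ≈ 15.210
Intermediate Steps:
u = -39/10 (u = 12 + 3*((-43 - 63)/(-55 + 75)) = 12 + 3*(-106/20) = 12 + 3*(-106*1/20) = 12 + 3*(-53/10) = 12 - 159/10 = -39/10 ≈ -3.9000)
u**2 + 1/45410 = (-39/10)**2 + 1/45410 = 1521/100 + 1/45410 = 6906871/454100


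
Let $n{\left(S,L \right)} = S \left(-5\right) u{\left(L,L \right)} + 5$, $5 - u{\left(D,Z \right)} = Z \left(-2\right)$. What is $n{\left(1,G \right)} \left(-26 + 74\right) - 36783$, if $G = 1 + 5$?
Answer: $-40623$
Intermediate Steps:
$u{\left(D,Z \right)} = 5 + 2 Z$ ($u{\left(D,Z \right)} = 5 - Z \left(-2\right) = 5 - - 2 Z = 5 + 2 Z$)
$G = 6$
$n{\left(S,L \right)} = 5 - 5 S \left(5 + 2 L\right)$ ($n{\left(S,L \right)} = S \left(-5\right) \left(5 + 2 L\right) + 5 = - 5 S \left(5 + 2 L\right) + 5 = 5 - 5 S \left(5 + 2 L\right)$)
$n{\left(1,G \right)} \left(-26 + 74\right) - 36783 = \left(5 - 5 \left(5 + 2 \cdot 6\right)\right) \left(-26 + 74\right) - 36783 = \left(5 - 5 \left(5 + 12\right)\right) 48 - 36783 = \left(5 - 5 \cdot 17\right) 48 - 36783 = \left(5 - 85\right) 48 - 36783 = \left(-80\right) 48 - 36783 = -3840 - 36783 = -40623$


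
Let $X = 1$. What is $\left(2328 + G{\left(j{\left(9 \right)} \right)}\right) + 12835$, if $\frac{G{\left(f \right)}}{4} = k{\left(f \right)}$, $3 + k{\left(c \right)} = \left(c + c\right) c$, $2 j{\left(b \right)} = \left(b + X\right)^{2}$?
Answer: $35151$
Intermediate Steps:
$j{\left(b \right)} = \frac{\left(1 + b\right)^{2}}{2}$ ($j{\left(b \right)} = \frac{\left(b + 1\right)^{2}}{2} = \frac{\left(1 + b\right)^{2}}{2}$)
$k{\left(c \right)} = -3 + 2 c^{2}$ ($k{\left(c \right)} = -3 + \left(c + c\right) c = -3 + 2 c c = -3 + 2 c^{2}$)
$G{\left(f \right)} = -12 + 8 f^{2}$ ($G{\left(f \right)} = 4 \left(-3 + 2 f^{2}\right) = -12 + 8 f^{2}$)
$\left(2328 + G{\left(j{\left(9 \right)} \right)}\right) + 12835 = \left(2328 - \left(12 - 8 \left(\frac{\left(1 + 9\right)^{2}}{2}\right)^{2}\right)\right) + 12835 = \left(2328 - \left(12 - 8 \left(\frac{10^{2}}{2}\right)^{2}\right)\right) + 12835 = \left(2328 - \left(12 - 8 \left(\frac{1}{2} \cdot 100\right)^{2}\right)\right) + 12835 = \left(2328 - \left(12 - 8 \cdot 50^{2}\right)\right) + 12835 = \left(2328 + \left(-12 + 8 \cdot 2500\right)\right) + 12835 = \left(2328 + \left(-12 + 20000\right)\right) + 12835 = \left(2328 + 19988\right) + 12835 = 22316 + 12835 = 35151$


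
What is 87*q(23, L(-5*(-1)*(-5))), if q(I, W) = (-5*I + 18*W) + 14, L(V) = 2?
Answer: -5655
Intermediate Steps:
q(I, W) = 14 - 5*I + 18*W
87*q(23, L(-5*(-1)*(-5))) = 87*(14 - 5*23 + 18*2) = 87*(14 - 115 + 36) = 87*(-65) = -5655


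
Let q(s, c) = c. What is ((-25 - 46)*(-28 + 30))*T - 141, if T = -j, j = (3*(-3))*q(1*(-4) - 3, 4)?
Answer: -5253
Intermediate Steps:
j = -36 (j = (3*(-3))*4 = -9*4 = -36)
T = 36 (T = -1*(-36) = 36)
((-25 - 46)*(-28 + 30))*T - 141 = ((-25 - 46)*(-28 + 30))*36 - 141 = -71*2*36 - 141 = -142*36 - 141 = -5112 - 141 = -5253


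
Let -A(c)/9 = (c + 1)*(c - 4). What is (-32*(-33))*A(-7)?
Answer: -627264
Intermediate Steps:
A(c) = -9*(1 + c)*(-4 + c) (A(c) = -9*(c + 1)*(c - 4) = -9*(1 + c)*(-4 + c))
(-32*(-33))*A(-7) = (-32*(-33))*(36 - 9*(-7)**2 + 27*(-7)) = 1056*(36 - 9*49 - 189) = 1056*(36 - 441 - 189) = 1056*(-594) = -627264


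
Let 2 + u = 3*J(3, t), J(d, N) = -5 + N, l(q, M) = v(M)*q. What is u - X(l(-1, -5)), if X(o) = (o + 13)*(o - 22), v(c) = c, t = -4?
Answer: 277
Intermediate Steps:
l(q, M) = M*q
u = -29 (u = -2 + 3*(-5 - 4) = -2 + 3*(-9) = -2 - 27 = -29)
X(o) = (-22 + o)*(13 + o) (X(o) = (13 + o)*(-22 + o) = (-22 + o)*(13 + o))
u - X(l(-1, -5)) = -29 - (-286 + (-5*(-1))² - (-45)*(-1)) = -29 - (-286 + 5² - 9*5) = -29 - (-286 + 25 - 45) = -29 - 1*(-306) = -29 + 306 = 277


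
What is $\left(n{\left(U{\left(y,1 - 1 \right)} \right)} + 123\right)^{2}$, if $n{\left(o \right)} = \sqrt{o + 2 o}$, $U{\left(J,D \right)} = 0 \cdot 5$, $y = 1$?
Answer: $15129$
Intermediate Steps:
$U{\left(J,D \right)} = 0$
$n{\left(o \right)} = \sqrt{3} \sqrt{o}$ ($n{\left(o \right)} = \sqrt{3 o} = \sqrt{3} \sqrt{o}$)
$\left(n{\left(U{\left(y,1 - 1 \right)} \right)} + 123\right)^{2} = \left(\sqrt{3} \sqrt{0} + 123\right)^{2} = \left(\sqrt{3} \cdot 0 + 123\right)^{2} = \left(0 + 123\right)^{2} = 123^{2} = 15129$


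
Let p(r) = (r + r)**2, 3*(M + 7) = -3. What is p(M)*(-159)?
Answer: -40704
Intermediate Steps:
M = -8 (M = -7 + (1/3)*(-3) = -7 - 1 = -8)
p(r) = 4*r**2 (p(r) = (2*r)**2 = 4*r**2)
p(M)*(-159) = (4*(-8)**2)*(-159) = (4*64)*(-159) = 256*(-159) = -40704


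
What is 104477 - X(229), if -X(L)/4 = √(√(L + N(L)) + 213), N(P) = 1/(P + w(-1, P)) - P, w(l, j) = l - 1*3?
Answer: 104477 + 8*√11985/15 ≈ 1.0454e+5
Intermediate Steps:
w(l, j) = -3 + l (w(l, j) = l - 3 = -3 + l)
N(P) = 1/(-4 + P) - P (N(P) = 1/(P + (-3 - 1)) - P = 1/(P - 4) - P = 1/(-4 + P) - P)
X(L) = -4*√(213 + √(L + (1 - L² + 4*L)/(-4 + L))) (X(L) = -4*√(√(L + (1 - L² + 4*L)/(-4 + L)) + 213) = -4*√(213 + √(L + (1 - L² + 4*L)/(-4 + L))))
104477 - X(229) = 104477 - (-4)*√(213 + √(1/(-4 + 229))) = 104477 - (-4)*√(213 + √(1/225)) = 104477 - (-4)*√(213 + 1/15) = 104477 - (-4)*√(3196/15) = 104477 - (-4)*2*√11985/15 = 104477 - (-8)*√11985/15 = 104477 + 8*√11985/15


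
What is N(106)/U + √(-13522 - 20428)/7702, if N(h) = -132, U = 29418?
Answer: -22/4903 + 5*I*√1358/7702 ≈ -0.004487 + 0.023923*I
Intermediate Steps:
N(106)/U + √(-13522 - 20428)/7702 = -132/29418 + √(-13522 - 20428)/7702 = -132*1/29418 + √(-33950)*(1/7702) = -22/4903 + (5*I*√1358)*(1/7702) = -22/4903 + 5*I*√1358/7702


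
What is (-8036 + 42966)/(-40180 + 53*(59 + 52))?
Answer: -34930/34297 ≈ -1.0185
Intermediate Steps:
(-8036 + 42966)/(-40180 + 53*(59 + 52)) = 34930/(-40180 + 53*111) = 34930/(-40180 + 5883) = 34930/(-34297) = 34930*(-1/34297) = -34930/34297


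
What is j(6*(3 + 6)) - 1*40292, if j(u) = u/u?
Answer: -40291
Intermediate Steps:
j(u) = 1
j(6*(3 + 6)) - 1*40292 = 1 - 1*40292 = 1 - 40292 = -40291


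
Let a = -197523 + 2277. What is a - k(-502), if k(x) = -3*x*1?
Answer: -196752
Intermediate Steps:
a = -195246
k(x) = -3*x
a - k(-502) = -195246 - (-3)*(-502) = -195246 - 1*1506 = -195246 - 1506 = -196752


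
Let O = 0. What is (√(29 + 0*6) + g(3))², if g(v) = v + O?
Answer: (3 + √29)² ≈ 70.311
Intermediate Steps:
g(v) = v (g(v) = v + 0 = v)
(√(29 + 0*6) + g(3))² = (√(29 + 0*6) + 3)² = (√(29 + 0) + 3)² = (√29 + 3)² = (3 + √29)²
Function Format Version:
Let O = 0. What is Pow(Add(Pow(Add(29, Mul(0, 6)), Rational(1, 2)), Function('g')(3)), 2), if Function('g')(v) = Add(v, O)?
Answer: Pow(Add(3, Pow(29, Rational(1, 2))), 2) ≈ 70.311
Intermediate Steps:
Function('g')(v) = v (Function('g')(v) = Add(v, 0) = v)
Pow(Add(Pow(Add(29, Mul(0, 6)), Rational(1, 2)), Function('g')(3)), 2) = Pow(Add(Pow(Add(29, Mul(0, 6)), Rational(1, 2)), 3), 2) = Pow(Add(Pow(Add(29, 0), Rational(1, 2)), 3), 2) = Pow(Add(Pow(29, Rational(1, 2)), 3), 2) = Pow(Add(3, Pow(29, Rational(1, 2))), 2)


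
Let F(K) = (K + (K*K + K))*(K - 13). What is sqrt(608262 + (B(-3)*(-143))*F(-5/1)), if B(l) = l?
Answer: 4*sqrt(30777) ≈ 701.74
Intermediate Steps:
F(K) = (-13 + K)*(K**2 + 2*K) (F(K) = (K + (K**2 + K))*(-13 + K) = (K + (K + K**2))*(-13 + K) = (K**2 + 2*K)*(-13 + K) = (-13 + K)*(K**2 + 2*K))
sqrt(608262 + (B(-3)*(-143))*F(-5/1)) = sqrt(608262 + (-3*(-143))*((-5/1)*(-26 + (-5/1)**2 - (-55)/1))) = sqrt(608262 + 429*((-5*1)*(-26 + (-5*1)**2 - (-55)))) = sqrt(608262 + 429*(-5*(-26 + (-5)**2 - 11*(-5)))) = sqrt(608262 + 429*(-5*(-26 + 25 + 55))) = sqrt(608262 + 429*(-5*54)) = sqrt(608262 + 429*(-270)) = sqrt(608262 - 115830) = sqrt(492432) = 4*sqrt(30777)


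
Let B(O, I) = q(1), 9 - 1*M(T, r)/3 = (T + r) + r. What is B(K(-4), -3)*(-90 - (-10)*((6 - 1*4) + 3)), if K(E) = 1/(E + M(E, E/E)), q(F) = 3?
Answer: -120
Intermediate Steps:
M(T, r) = 27 - 6*r - 3*T (M(T, r) = 27 - 3*((T + r) + r) = 27 - 3*(T + 2*r) = 27 + (-6*r - 3*T) = 27 - 6*r - 3*T)
K(E) = 1/(21 - 2*E) (K(E) = 1/(E + (27 - 6*E/E - 3*E)) = 1/(E + (27 - 6*1 - 3*E)) = 1/(E + (27 - 6 - 3*E)) = 1/(E + (21 - 3*E)) = 1/(21 - 2*E))
B(O, I) = 3
B(K(-4), -3)*(-90 - (-10)*((6 - 1*4) + 3)) = 3*(-90 - (-10)*((6 - 1*4) + 3)) = 3*(-90 - (-10)*((6 - 4) + 3)) = 3*(-90 - (-10)*(2 + 3)) = 3*(-90 - (-10)*5) = 3*(-90 - 1*(-50)) = 3*(-90 + 50) = 3*(-40) = -120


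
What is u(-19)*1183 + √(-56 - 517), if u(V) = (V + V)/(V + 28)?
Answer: -44954/9 + I*√573 ≈ -4994.9 + 23.937*I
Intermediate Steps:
u(V) = 2*V/(28 + V) (u(V) = (2*V)/(28 + V) = 2*V/(28 + V))
u(-19)*1183 + √(-56 - 517) = (2*(-19)/(28 - 19))*1183 + √(-56 - 517) = (2*(-19)/9)*1183 + √(-573) = (2*(-19)*(⅑))*1183 + I*√573 = -38/9*1183 + I*√573 = -44954/9 + I*√573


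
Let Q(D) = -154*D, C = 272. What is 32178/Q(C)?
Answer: -16089/20944 ≈ -0.76819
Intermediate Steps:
32178/Q(C) = 32178/((-154*272)) = 32178/(-41888) = 32178*(-1/41888) = -16089/20944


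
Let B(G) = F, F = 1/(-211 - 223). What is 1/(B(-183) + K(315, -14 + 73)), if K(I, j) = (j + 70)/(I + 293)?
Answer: 131936/27689 ≈ 4.7649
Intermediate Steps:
F = -1/434 (F = 1/(-434) = -1/434 ≈ -0.0023041)
B(G) = -1/434
K(I, j) = (70 + j)/(293 + I)
1/(B(-183) + K(315, -14 + 73)) = 1/(-1/434 + (70 + (-14 + 73))/(293 + 315)) = 1/(-1/434 + (70 + 59)/608) = 1/(-1/434 + (1/608)*129) = 1/(-1/434 + 129/608) = 1/(27689/131936) = 131936/27689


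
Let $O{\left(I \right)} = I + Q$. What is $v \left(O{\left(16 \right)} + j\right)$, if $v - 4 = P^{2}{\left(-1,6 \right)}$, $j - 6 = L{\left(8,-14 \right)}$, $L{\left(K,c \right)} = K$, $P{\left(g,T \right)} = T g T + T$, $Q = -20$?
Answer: $9040$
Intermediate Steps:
$P{\left(g,T \right)} = T + g T^{2}$ ($P{\left(g,T \right)} = g T^{2} + T = T + g T^{2}$)
$O{\left(I \right)} = -20 + I$ ($O{\left(I \right)} = I - 20 = -20 + I$)
$j = 14$ ($j = 6 + 8 = 14$)
$v = 904$ ($v = 4 + \left(6 \left(1 + 6 \left(-1\right)\right)\right)^{2} = 4 + \left(6 \left(1 - 6\right)\right)^{2} = 4 + \left(6 \left(-5\right)\right)^{2} = 4 + \left(-30\right)^{2} = 4 + 900 = 904$)
$v \left(O{\left(16 \right)} + j\right) = 904 \left(\left(-20 + 16\right) + 14\right) = 904 \left(-4 + 14\right) = 904 \cdot 10 = 9040$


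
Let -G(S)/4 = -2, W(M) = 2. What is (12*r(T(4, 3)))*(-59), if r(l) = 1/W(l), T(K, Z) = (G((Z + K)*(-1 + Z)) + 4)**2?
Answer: -354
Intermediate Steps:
G(S) = 8 (G(S) = -4*(-2) = 8)
T(K, Z) = 144 (T(K, Z) = (8 + 4)**2 = 12**2 = 144)
r(l) = 1/2
(12*r(T(4, 3)))*(-59) = (12*(1/2))*(-59) = 6*(-59) = -354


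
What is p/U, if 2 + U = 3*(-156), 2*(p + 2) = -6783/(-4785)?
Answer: 4119/1499300 ≈ 0.0027473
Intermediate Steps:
p = -4119/3190 (p = -2 + (-6783/(-4785))/2 = -2 + (-6783*(-1/4785))/2 = -2 + (1/2)*(2261/1595) = -2 + 2261/3190 = -4119/3190 ≈ -1.2912)
U = -470 (U = -2 + 3*(-156) = -2 - 468 = -470)
p/U = -4119/3190/(-470) = -4119/3190*(-1/470) = 4119/1499300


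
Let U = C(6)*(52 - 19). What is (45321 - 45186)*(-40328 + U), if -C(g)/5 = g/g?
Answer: -5466555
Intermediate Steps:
C(g) = -5 (C(g) = -5*g/g = -5*1 = -5)
U = -165 (U = -5*(52 - 19) = -5*33 = -165)
(45321 - 45186)*(-40328 + U) = (45321 - 45186)*(-40328 - 165) = 135*(-40493) = -5466555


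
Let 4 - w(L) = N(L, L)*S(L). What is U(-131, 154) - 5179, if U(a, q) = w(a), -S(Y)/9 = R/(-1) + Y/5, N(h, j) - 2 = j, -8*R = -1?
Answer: 1015533/40 ≈ 25388.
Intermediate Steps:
R = ⅛ (R = -⅛*(-1) = ⅛ ≈ 0.12500)
N(h, j) = 2 + j
S(Y) = 9/8 - 9*Y/5 (S(Y) = -9*((⅛)/(-1) + Y/5) = -9*((⅛)*(-1) + Y*(⅕)) = -9*(-⅛ + Y/5) = 9/8 - 9*Y/5)
w(L) = 4 - (2 + L)*(9/8 - 9*L/5)
U(a, q) = 7/4 + 9*a²/5 + 99*a/40
U(-131, 154) - 5179 = (7/4 + (9/5)*(-131)² + (99/40)*(-131)) - 5179 = (7/4 + (9/5)*17161 - 12969/40) - 5179 = (7/4 + 154449/5 - 12969/40) - 5179 = 1222693/40 - 5179 = 1015533/40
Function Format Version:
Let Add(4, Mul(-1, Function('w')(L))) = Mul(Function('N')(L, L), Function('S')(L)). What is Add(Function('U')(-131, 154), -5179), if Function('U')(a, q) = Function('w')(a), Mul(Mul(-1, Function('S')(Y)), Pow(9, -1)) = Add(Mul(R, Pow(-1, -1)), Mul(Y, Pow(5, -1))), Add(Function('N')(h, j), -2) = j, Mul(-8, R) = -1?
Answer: Rational(1015533, 40) ≈ 25388.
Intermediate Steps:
R = Rational(1, 8) (R = Mul(Rational(-1, 8), -1) = Rational(1, 8) ≈ 0.12500)
Function('N')(h, j) = Add(2, j)
Function('S')(Y) = Add(Rational(9, 8), Mul(Rational(-9, 5), Y)) (Function('S')(Y) = Mul(-9, Add(Mul(Rational(1, 8), Pow(-1, -1)), Mul(Y, Pow(5, -1)))) = Mul(-9, Add(Mul(Rational(1, 8), -1), Mul(Y, Rational(1, 5)))) = Mul(-9, Add(Rational(-1, 8), Mul(Rational(1, 5), Y))) = Add(Rational(9, 8), Mul(Rational(-9, 5), Y)))
Function('w')(L) = Add(4, Mul(-1, Add(2, L), Add(Rational(9, 8), Mul(Rational(-9, 5), L)))) (Function('w')(L) = Add(4, Mul(-1, Mul(Add(2, L), Add(Rational(9, 8), Mul(Rational(-9, 5), L))))) = Add(4, Mul(-1, Add(2, L), Add(Rational(9, 8), Mul(Rational(-9, 5), L)))))
Function('U')(a, q) = Add(Rational(7, 4), Mul(Rational(9, 5), Pow(a, 2)), Mul(Rational(99, 40), a))
Add(Function('U')(-131, 154), -5179) = Add(Add(Rational(7, 4), Mul(Rational(9, 5), Pow(-131, 2)), Mul(Rational(99, 40), -131)), -5179) = Add(Add(Rational(7, 4), Mul(Rational(9, 5), 17161), Rational(-12969, 40)), -5179) = Add(Add(Rational(7, 4), Rational(154449, 5), Rational(-12969, 40)), -5179) = Add(Rational(1222693, 40), -5179) = Rational(1015533, 40)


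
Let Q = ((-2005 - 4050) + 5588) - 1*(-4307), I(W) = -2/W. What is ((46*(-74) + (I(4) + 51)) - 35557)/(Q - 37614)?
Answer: 77821/67548 ≈ 1.1521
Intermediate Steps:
Q = 3840 (Q = (-6055 + 5588) + 4307 = -467 + 4307 = 3840)
((46*(-74) + (I(4) + 51)) - 35557)/(Q - 37614) = ((46*(-74) + (-2/4 + 51)) - 35557)/(3840 - 37614) = ((-3404 + (-2*1/4 + 51)) - 35557)/(-33774) = ((-3404 + (-1/2 + 51)) - 35557)*(-1/33774) = ((-3404 + 101/2) - 35557)*(-1/33774) = (-6707/2 - 35557)*(-1/33774) = -77821/2*(-1/33774) = 77821/67548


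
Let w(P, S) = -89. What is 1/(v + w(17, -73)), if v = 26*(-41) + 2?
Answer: -1/1153 ≈ -0.00086730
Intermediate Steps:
v = -1064 (v = -1066 + 2 = -1064)
1/(v + w(17, -73)) = 1/(-1064 - 89) = 1/(-1153) = -1/1153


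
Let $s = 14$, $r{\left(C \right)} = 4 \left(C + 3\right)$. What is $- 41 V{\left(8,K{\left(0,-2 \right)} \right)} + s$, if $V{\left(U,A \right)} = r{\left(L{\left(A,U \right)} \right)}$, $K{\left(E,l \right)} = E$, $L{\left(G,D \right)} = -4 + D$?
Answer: $-1134$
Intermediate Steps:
$r{\left(C \right)} = 12 + 4 C$ ($r{\left(C \right)} = 4 \left(3 + C\right) = 12 + 4 C$)
$V{\left(U,A \right)} = -4 + 4 U$ ($V{\left(U,A \right)} = 12 + 4 \left(-4 + U\right) = 12 + \left(-16 + 4 U\right) = -4 + 4 U$)
$- 41 V{\left(8,K{\left(0,-2 \right)} \right)} + s = - 41 \left(-4 + 4 \cdot 8\right) + 14 = - 41 \left(-4 + 32\right) + 14 = \left(-41\right) 28 + 14 = -1148 + 14 = -1134$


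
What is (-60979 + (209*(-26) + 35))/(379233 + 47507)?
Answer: -33189/213370 ≈ -0.15555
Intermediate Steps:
(-60979 + (209*(-26) + 35))/(379233 + 47507) = (-60979 + (-5434 + 35))/426740 = (-60979 - 5399)*(1/426740) = -66378*1/426740 = -33189/213370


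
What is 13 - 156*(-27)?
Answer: 4225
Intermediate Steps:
13 - 156*(-27) = 13 + 4212 = 4225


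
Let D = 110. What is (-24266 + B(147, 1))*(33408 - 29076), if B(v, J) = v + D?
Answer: -104006988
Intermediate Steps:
B(v, J) = 110 + v (B(v, J) = v + 110 = 110 + v)
(-24266 + B(147, 1))*(33408 - 29076) = (-24266 + (110 + 147))*(33408 - 29076) = (-24266 + 257)*4332 = -24009*4332 = -104006988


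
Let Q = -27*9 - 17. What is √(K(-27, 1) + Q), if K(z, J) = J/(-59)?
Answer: 23*I*√1711/59 ≈ 16.125*I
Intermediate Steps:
K(z, J) = -J/59 (K(z, J) = J*(-1/59) = -J/59)
Q = -260 (Q = -243 - 17 = -260)
√(K(-27, 1) + Q) = √(-1/59*1 - 260) = √(-1/59 - 260) = √(-15341/59) = 23*I*√1711/59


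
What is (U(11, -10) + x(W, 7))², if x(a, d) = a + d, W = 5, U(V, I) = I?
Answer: 4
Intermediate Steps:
(U(11, -10) + x(W, 7))² = (-10 + (5 + 7))² = (-10 + 12)² = 2² = 4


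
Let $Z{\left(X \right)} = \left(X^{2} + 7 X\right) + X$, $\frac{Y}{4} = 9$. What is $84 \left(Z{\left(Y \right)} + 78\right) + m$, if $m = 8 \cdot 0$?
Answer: $139608$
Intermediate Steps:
$Y = 36$ ($Y = 4 \cdot 9 = 36$)
$Z{\left(X \right)} = X^{2} + 8 X$
$m = 0$
$84 \left(Z{\left(Y \right)} + 78\right) + m = 84 \left(36 \left(8 + 36\right) + 78\right) + 0 = 84 \left(36 \cdot 44 + 78\right) + 0 = 84 \left(1584 + 78\right) + 0 = 84 \cdot 1662 + 0 = 139608 + 0 = 139608$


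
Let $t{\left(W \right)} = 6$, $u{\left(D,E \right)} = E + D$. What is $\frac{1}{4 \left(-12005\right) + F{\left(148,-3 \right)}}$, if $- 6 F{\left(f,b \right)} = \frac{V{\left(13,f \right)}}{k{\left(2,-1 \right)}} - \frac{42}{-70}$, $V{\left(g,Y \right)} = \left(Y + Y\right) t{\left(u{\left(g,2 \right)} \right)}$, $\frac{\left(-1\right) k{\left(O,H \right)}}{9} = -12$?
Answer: $- \frac{270}{12966167} \approx -2.0823 \cdot 10^{-5}$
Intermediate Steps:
$u{\left(D,E \right)} = D + E$
$k{\left(O,H \right)} = 108$ ($k{\left(O,H \right)} = \left(-9\right) \left(-12\right) = 108$)
$V{\left(g,Y \right)} = 12 Y$ ($V{\left(g,Y \right)} = \left(Y + Y\right) 6 = 2 Y 6 = 12 Y$)
$F{\left(f,b \right)} = - \frac{1}{10} - \frac{f}{54}$ ($F{\left(f,b \right)} = - \frac{\frac{12 f}{108} - \frac{42}{-70}}{6} = - \frac{12 f \frac{1}{108} - - \frac{3}{5}}{6} = - \frac{\frac{f}{9} + \frac{3}{5}}{6} = - \frac{\frac{3}{5} + \frac{f}{9}}{6} = - \frac{1}{10} - \frac{f}{54}$)
$\frac{1}{4 \left(-12005\right) + F{\left(148,-3 \right)}} = \frac{1}{4 \left(-12005\right) - \frac{767}{270}} = \frac{1}{-48020 - \frac{767}{270}} = \frac{1}{- \frac{12966167}{270}} = - \frac{270}{12966167}$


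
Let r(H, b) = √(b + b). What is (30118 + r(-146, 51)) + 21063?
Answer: 51181 + √102 ≈ 51191.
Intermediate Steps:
r(H, b) = √2*√b (r(H, b) = √(2*b) = √2*√b)
(30118 + r(-146, 51)) + 21063 = (30118 + √2*√51) + 21063 = (30118 + √102) + 21063 = 51181 + √102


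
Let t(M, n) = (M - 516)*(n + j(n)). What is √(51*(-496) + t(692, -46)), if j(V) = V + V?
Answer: 4*I*√3099 ≈ 222.67*I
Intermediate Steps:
j(V) = 2*V
t(M, n) = 3*n*(-516 + M) (t(M, n) = (M - 516)*(n + 2*n) = (-516 + M)*(3*n) = 3*n*(-516 + M))
√(51*(-496) + t(692, -46)) = √(51*(-496) + 3*(-46)*(-516 + 692)) = √(-25296 + 3*(-46)*176) = √(-25296 - 24288) = √(-49584) = 4*I*√3099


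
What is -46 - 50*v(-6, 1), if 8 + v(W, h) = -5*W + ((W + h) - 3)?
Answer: -746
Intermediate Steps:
v(W, h) = -11 + h - 4*W (v(W, h) = -8 + (-5*W + ((W + h) - 3)) = -8 + (-5*W + (-3 + W + h)) = -8 + (-3 + h - 4*W) = -11 + h - 4*W)
-46 - 50*v(-6, 1) = -46 - 50*(-11 + 1 - 4*(-6)) = -46 - 50*(-11 + 1 + 24) = -46 - 50*14 = -46 - 700 = -746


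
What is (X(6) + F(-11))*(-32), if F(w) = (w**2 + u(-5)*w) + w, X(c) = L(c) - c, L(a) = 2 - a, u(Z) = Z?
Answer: -4960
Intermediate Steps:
X(c) = 2 - 2*c (X(c) = (2 - c) - c = 2 - 2*c)
F(w) = w**2 - 4*w (F(w) = (w**2 - 5*w) + w = w**2 - 4*w)
(X(6) + F(-11))*(-32) = ((2 - 2*6) - 11*(-4 - 11))*(-32) = ((2 - 12) - 11*(-15))*(-32) = (-10 + 165)*(-32) = 155*(-32) = -4960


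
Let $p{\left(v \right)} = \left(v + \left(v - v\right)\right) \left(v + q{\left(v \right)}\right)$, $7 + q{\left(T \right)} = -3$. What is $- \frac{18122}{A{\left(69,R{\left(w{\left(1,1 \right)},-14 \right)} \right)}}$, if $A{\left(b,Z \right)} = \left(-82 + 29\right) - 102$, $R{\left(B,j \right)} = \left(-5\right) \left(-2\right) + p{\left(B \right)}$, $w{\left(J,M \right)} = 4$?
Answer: $\frac{18122}{155} \approx 116.92$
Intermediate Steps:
$q{\left(T \right)} = -10$ ($q{\left(T \right)} = -7 - 3 = -10$)
$p{\left(v \right)} = v \left(-10 + v\right)$ ($p{\left(v \right)} = \left(v + \left(v - v\right)\right) \left(v - 10\right) = \left(v + 0\right) \left(-10 + v\right) = v \left(-10 + v\right)$)
$R{\left(B,j \right)} = 10 + B \left(-10 + B\right)$ ($R{\left(B,j \right)} = \left(-5\right) \left(-2\right) + B \left(-10 + B\right) = 10 + B \left(-10 + B\right)$)
$A{\left(b,Z \right)} = -155$ ($A{\left(b,Z \right)} = -53 - 102 = -155$)
$- \frac{18122}{A{\left(69,R{\left(w{\left(1,1 \right)},-14 \right)} \right)}} = - \frac{18122}{-155} = \left(-18122\right) \left(- \frac{1}{155}\right) = \frac{18122}{155}$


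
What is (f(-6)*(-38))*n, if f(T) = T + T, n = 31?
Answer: 14136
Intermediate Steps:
f(T) = 2*T
(f(-6)*(-38))*n = ((2*(-6))*(-38))*31 = -12*(-38)*31 = 456*31 = 14136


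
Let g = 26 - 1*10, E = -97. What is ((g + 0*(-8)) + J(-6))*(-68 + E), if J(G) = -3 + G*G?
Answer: -8085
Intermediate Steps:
g = 16 (g = 26 - 10 = 16)
J(G) = -3 + G²
((g + 0*(-8)) + J(-6))*(-68 + E) = ((16 + 0*(-8)) + (-3 + (-6)²))*(-68 - 97) = ((16 + 0) + (-3 + 36))*(-165) = (16 + 33)*(-165) = 49*(-165) = -8085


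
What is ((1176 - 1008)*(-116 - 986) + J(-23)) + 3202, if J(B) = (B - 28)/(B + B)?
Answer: -8368913/46 ≈ -1.8193e+5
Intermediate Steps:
J(B) = (-28 + B)/(2*B) (J(B) = (-28 + B)/((2*B)) = (-28 + B)*(1/(2*B)) = (-28 + B)/(2*B))
((1176 - 1008)*(-116 - 986) + J(-23)) + 3202 = ((1176 - 1008)*(-116 - 986) + (1/2)*(-28 - 23)/(-23)) + 3202 = (168*(-1102) + (1/2)*(-1/23)*(-51)) + 3202 = (-185136 + 51/46) + 3202 = -8516205/46 + 3202 = -8368913/46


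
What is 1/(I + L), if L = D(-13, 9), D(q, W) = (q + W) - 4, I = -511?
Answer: -1/519 ≈ -0.0019268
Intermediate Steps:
D(q, W) = -4 + W + q (D(q, W) = (W + q) - 4 = -4 + W + q)
L = -8 (L = -4 + 9 - 13 = -8)
1/(I + L) = 1/(-511 - 8) = 1/(-519) = -1/519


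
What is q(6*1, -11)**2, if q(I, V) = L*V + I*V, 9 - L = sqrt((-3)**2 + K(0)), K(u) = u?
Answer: 17424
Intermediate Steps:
L = 6 (L = 9 - sqrt((-3)**2 + 0) = 9 - sqrt(9 + 0) = 9 - sqrt(9) = 9 - 1*3 = 9 - 3 = 6)
q(I, V) = 6*V + I*V
q(6*1, -11)**2 = (-11*(6 + 6*1))**2 = (-11*(6 + 6))**2 = (-11*12)**2 = (-132)**2 = 17424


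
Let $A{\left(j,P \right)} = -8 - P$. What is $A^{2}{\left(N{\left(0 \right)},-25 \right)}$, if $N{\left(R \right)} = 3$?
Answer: $289$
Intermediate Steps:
$A^{2}{\left(N{\left(0 \right)},-25 \right)} = \left(-8 - -25\right)^{2} = \left(-8 + 25\right)^{2} = 17^{2} = 289$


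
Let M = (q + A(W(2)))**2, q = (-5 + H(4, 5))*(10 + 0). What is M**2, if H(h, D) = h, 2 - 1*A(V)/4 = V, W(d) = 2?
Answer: 10000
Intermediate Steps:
A(V) = 8 - 4*V
q = -10 (q = (-5 + 4)*(10 + 0) = -1*10 = -10)
M = 100 (M = (-10 + (8 - 4*2))**2 = (-10 + (8 - 8))**2 = (-10 + 0)**2 = (-10)**2 = 100)
M**2 = 100**2 = 10000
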